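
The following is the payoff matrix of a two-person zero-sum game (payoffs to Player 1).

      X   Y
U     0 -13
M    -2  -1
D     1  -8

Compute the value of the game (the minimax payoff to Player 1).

Row minima: U → -13, M → -2, D → -8; maximin = -2.
Column maxima: X → 1, Y → -1; minimax = -1.
-2 ≠ -1, so there is no saddle point; optimal play is mixed.
U is strictly dominated by D, so Player 1 never plays it.
On the remaining 2×2 (M, D vs X, Y):
Let Player 1 play M with probability p. Expected payoff against X: (-2)p + 1(1−p) = −3p + 1; against Y: (-1)p + (-8)(1−p) = 7p − 8.
Setting these equal: −3p + 1 = 7p − 8 ⇒ −10p = -9 ⇒ p = 9/10, and the value is (-3)·(9/10) + 1 = -17/10.
For Player 2: with q = P(X), equating M's and D's payoffs gives −q − 1 = 9q − 8 ⇒ q = 7/10.

-17/10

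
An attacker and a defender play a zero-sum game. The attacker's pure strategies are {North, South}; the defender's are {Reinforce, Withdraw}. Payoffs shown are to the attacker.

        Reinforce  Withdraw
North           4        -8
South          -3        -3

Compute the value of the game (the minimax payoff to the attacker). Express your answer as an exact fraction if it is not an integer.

Row minima: North → -8, South → -3; maximin = -3.
Column maxima: Reinforce → 4, Withdraw → -3; minimax = -3.
Since maximin = minimax = -3, there is a saddle point and the value is -3.

-3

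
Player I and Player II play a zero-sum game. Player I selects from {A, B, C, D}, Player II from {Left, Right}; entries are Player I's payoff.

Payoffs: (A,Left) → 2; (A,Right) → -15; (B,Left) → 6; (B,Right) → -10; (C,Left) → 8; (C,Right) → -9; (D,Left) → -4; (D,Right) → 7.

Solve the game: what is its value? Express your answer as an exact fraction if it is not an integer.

Row minima: A → -15, B → -10, C → -9, D → -4; maximin = -4.
Column maxima: Left → 8, Right → 7; minimax = 7.
-4 ≠ 7, so there is no saddle point; optimal play is mixed.
A is strictly dominated by B, so Player I never plays it.
B is strictly dominated by C, so Player I never plays it.
On the remaining 2×2 (C, D vs Left, Right):
Let Player I play C with probability p. Expected payoff against Left: 8p + (-4)(1−p) = 12p − 4; against Right: (-9)p + 7(1−p) = −16p + 7.
Setting these equal: 12p − 4 = −16p + 7 ⇒ 28p = 11 ⇒ p = 11/28, and the value is (12)·(11/28) − 4 = 5/7.
For Player II: with q = P(Left), equating C's and D's payoffs gives 17q − 9 = −11q + 7 ⇒ q = 4/7.

5/7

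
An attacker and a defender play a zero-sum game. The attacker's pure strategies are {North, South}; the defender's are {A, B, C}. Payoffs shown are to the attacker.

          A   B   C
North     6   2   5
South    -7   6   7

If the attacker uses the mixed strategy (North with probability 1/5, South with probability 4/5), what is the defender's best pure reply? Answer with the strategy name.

If the defender plays A, the attacker's expected payoff is (1/5)·6 + (4/5)·(-7) = -22/5.
If the defender plays B, the attacker's expected payoff is (1/5)·2 + (4/5)·6 = 26/5.
If the defender plays C, the attacker's expected payoff is (1/5)·5 + (4/5)·7 = 33/5.
The defender minimizes the attacker's payoff; the smallest is -22/5, so the best response is A.

A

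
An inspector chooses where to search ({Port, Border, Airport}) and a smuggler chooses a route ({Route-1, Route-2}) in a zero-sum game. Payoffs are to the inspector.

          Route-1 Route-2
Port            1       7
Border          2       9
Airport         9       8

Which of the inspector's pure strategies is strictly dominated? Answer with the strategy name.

Border gives a strictly higher payoff than Port against every column: 2 > 1, 9 > 7.
So Port is strictly dominated and the inspector never plays it.

Port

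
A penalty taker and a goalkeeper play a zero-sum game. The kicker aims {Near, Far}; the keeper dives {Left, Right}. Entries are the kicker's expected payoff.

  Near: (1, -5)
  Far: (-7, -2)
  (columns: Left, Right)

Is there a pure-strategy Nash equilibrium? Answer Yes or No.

Row minima: Near → -5, Far → -7; maximin = -5.
Column maxima: Left → 1, Right → -2; minimax = -2.
-5 ≠ -2, so no pure-strategy equilibrium exists.

No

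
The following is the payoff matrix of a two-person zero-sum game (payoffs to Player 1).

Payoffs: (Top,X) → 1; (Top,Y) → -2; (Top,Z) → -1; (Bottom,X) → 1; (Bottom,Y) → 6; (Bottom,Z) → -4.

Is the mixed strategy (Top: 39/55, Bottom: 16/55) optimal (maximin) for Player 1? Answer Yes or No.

No

Against X this mix gives (39/55)·1 + (16/55)·1 = 1.
Against Y this mix gives (39/55)·(-2) + (16/55)·6 = 18/55.
Against Z this mix gives (39/55)·(-1) + (16/55)·(-4) = -103/55.
Player 2 will play Z, holding Player 1 to -103/55. Shifting weight toward the row that does better against Z would raise this floor (the equalizing mix achieves -14/11 against both Z and Y), so the proposed strategy is not optimal.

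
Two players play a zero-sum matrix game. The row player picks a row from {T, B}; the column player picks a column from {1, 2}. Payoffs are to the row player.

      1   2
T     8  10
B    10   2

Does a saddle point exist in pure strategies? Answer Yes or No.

No

Row minima: T → 8, B → 2; maximin = 8.
Column maxima: 1 → 10, 2 → 10; minimax = 10.
8 ≠ 10, so no pure-strategy equilibrium exists.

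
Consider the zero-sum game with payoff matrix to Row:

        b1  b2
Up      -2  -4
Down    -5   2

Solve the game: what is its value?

Row minima: Up → -4, Down → -5; maximin = -4.
Column maxima: b1 → -2, b2 → 2; minimax = -2.
-4 ≠ -2, so there is no saddle point; optimal play is mixed.
Let Row play Up with probability p. Expected payoff against b1: (-2)p + (-5)(1−p) = 3p − 5; against b2: (-4)p + 2(1−p) = −6p + 2.
Setting these equal: 3p − 5 = −6p + 2 ⇒ 9p = 7 ⇒ p = 7/9, and the value is (3)·(7/9) − 5 = -8/3.
For Column: with q = P(b1), equating Up's and Down's payoffs gives 2q − 4 = −7q + 2 ⇒ q = 2/3.

-8/3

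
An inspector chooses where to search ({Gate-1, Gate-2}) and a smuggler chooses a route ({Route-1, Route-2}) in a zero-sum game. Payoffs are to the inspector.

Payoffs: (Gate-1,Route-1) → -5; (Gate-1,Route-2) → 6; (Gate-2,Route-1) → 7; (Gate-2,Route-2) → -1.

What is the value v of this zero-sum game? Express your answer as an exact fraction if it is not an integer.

Row minima: Gate-1 → -5, Gate-2 → -1; maximin = -1.
Column maxima: Route-1 → 7, Route-2 → 6; minimax = 6.
-1 ≠ 6, so there is no saddle point; optimal play is mixed.
Let the inspector play Gate-1 with probability p. Expected payoff against Route-1: (-5)p + 7(1−p) = −12p + 7; against Route-2: 6p + (-1)(1−p) = 7p − 1.
Setting these equal: −12p + 7 = 7p − 1 ⇒ −19p = -8 ⇒ p = 8/19, and the value is (-12)·(8/19) + 7 = 37/19.
For the smuggler: with q = P(Route-1), equating Gate-1's and Gate-2's payoffs gives −11q + 6 = 8q − 1 ⇒ q = 7/19.

37/19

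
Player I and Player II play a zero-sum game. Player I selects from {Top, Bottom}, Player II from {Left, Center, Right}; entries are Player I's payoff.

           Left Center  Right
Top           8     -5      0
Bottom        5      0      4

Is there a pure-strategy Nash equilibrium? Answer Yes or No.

Row minima: Top → -5, Bottom → 0; maximin = 0.
Column maxima: Left → 8, Center → 0, Right → 4; minimax = 0.
maximin = minimax = 0, so a saddle point exists.

Yes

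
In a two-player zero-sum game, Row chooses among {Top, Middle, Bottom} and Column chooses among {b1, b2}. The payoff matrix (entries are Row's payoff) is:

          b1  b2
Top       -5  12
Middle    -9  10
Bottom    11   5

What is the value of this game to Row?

Row minima: Top → -5, Middle → -9, Bottom → 5; maximin = 5.
Column maxima: b1 → 11, b2 → 12; minimax = 11.
5 ≠ 11, so there is no saddle point; optimal play is mixed.
Middle is strictly dominated by Top, so Row never plays it.
On the remaining 2×2 (Top, Bottom vs b1, b2):
Let Row play Top with probability p. Expected payoff against b1: (-5)p + 11(1−p) = −16p + 11; against b2: 12p + 5(1−p) = 7p + 5.
Setting these equal: −16p + 11 = 7p + 5 ⇒ −23p = -6 ⇒ p = 6/23, and the value is (-16)·(6/23) + 11 = 157/23.
For Column: with q = P(b1), equating Top's and Bottom's payoffs gives −17q + 12 = 6q + 5 ⇒ q = 7/23.

157/23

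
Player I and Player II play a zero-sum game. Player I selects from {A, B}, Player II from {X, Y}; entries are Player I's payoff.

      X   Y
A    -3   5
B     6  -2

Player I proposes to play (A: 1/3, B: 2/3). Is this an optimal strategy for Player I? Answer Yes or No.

Against X this mix gives (1/3)·(-3) + (2/3)·6 = 3.
Against Y this mix gives (1/3)·5 + (2/3)·(-2) = 1/3.
Player II will play Y, holding Player I to 1/3. Shifting weight toward the row that does better against Y would raise this floor (the equalizing mix achieves 3/2 against both Y and X), so the proposed strategy is not optimal.

No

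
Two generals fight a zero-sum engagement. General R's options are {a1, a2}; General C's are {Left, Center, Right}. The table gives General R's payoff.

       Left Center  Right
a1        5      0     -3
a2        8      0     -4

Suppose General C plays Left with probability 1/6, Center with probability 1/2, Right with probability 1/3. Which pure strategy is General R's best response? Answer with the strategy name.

a2

Expected payoff of a1: (1/6)·5 + (1/2)·0 + (1/3)·(-3) = -1/6.
Expected payoff of a2: (1/6)·8 + (1/2)·0 + (1/3)·(-4) = 0.
The largest is 0, so General R's best response is a2.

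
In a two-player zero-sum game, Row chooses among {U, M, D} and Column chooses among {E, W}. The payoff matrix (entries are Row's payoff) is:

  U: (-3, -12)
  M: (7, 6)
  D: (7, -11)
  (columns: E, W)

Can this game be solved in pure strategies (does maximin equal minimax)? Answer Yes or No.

Row minima: U → -12, M → 6, D → -11; maximin = 6.
Column maxima: E → 7, W → 6; minimax = 6.
maximin = minimax = 6, so a saddle point exists.

Yes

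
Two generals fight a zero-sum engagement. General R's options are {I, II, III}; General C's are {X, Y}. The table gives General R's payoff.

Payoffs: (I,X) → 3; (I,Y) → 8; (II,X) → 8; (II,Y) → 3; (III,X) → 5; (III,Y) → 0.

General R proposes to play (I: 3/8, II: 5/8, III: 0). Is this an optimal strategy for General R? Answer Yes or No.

No

Against X this mix gives (3/8)·3 + (5/8)·8 = 49/8.
Against Y this mix gives (3/8)·8 + (5/8)·3 = 39/8.
General C will play Y, holding General R to 39/8. Shifting weight toward the row that does better against Y would raise this floor (the equalizing mix achieves 11/2 against both Y and X), so the proposed strategy is not optimal.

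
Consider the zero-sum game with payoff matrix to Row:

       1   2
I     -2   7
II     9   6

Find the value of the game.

Row minima: I → -2, II → 6; maximin = 6.
Column maxima: 1 → 9, 2 → 7; minimax = 7.
6 ≠ 7, so there is no saddle point; optimal play is mixed.
Let Row play I with probability p. Expected payoff against 1: (-2)p + 9(1−p) = −11p + 9; against 2: 7p + 6(1−p) = p + 6.
Setting these equal: −11p + 9 = p + 6 ⇒ −12p = -3 ⇒ p = 1/4, and the value is (-11)·(1/4) + 9 = 25/4.
For Column: with q = P(1), equating I's and II's payoffs gives −9q + 7 = 3q + 6 ⇒ q = 1/12.

25/4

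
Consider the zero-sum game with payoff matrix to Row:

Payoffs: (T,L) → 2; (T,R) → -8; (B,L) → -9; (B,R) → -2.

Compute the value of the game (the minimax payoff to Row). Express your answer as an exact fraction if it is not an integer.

-76/17

Row minima: T → -8, B → -9; maximin = -8.
Column maxima: L → 2, R → -2; minimax = -2.
-8 ≠ -2, so there is no saddle point; optimal play is mixed.
Let Row play T with probability p. Expected payoff against L: 2p + (-9)(1−p) = 11p − 9; against R: (-8)p + (-2)(1−p) = −6p − 2.
Setting these equal: 11p − 9 = −6p − 2 ⇒ 17p = 7 ⇒ p = 7/17, and the value is (11)·(7/17) − 9 = -76/17.
For Column: with q = P(L), equating T's and B's payoffs gives 10q − 8 = −7q − 2 ⇒ q = 6/17.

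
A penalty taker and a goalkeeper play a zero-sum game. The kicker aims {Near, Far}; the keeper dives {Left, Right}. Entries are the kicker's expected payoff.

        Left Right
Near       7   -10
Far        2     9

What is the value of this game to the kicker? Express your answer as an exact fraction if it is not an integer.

83/24

Row minima: Near → -10, Far → 2; maximin = 2.
Column maxima: Left → 7, Right → 9; minimax = 7.
2 ≠ 7, so there is no saddle point; optimal play is mixed.
Let the kicker play Near with probability p. Expected payoff against Left: 7p + 2(1−p) = 5p + 2; against Right: (-10)p + 9(1−p) = −19p + 9.
Setting these equal: 5p + 2 = −19p + 9 ⇒ 24p = 7 ⇒ p = 7/24, and the value is (5)·(7/24) + 2 = 83/24.
For the keeper: with q = P(Left), equating Near's and Far's payoffs gives 17q − 10 = −7q + 9 ⇒ q = 19/24.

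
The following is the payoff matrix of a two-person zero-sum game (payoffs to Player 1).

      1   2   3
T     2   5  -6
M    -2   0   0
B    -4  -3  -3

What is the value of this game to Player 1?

Row minima: T → -6, M → -2, B → -4; maximin = -2.
Column maxima: 1 → 2, 2 → 5, 3 → 0; minimax = 0.
-2 ≠ 0, so there is no saddle point; optimal play is mixed.
B is strictly dominated by M, so Player 1 never plays it.
2 is strictly dominated by 1 (it gives Player 1 strictly more in every row), so Player 2 never plays it.
On the remaining 2×2 (T, M vs 1, 3):
Let Player 1 play T with probability p. Expected payoff against 1: 2p + (-2)(1−p) = 4p − 2; against 3: (-6)p + 0(1−p) = −6p.
Setting these equal: 4p − 2 = −6p ⇒ 10p = 2 ⇒ p = 1/5, and the value is (4)·(1/5) − 2 = -6/5.
For Player 2: with q = P(1), equating T's and M's payoffs gives 8q − 6 = −2q ⇒ q = 3/5.

-6/5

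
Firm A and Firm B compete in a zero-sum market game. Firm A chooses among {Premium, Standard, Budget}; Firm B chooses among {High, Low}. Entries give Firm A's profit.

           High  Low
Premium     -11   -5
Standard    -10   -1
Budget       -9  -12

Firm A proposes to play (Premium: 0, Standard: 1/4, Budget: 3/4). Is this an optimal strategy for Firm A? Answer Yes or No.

Against High this mix gives (1/4)·(-10) + (3/4)·(-9) = -37/4.
Against Low this mix gives (1/4)·(-1) + (3/4)·(-12) = -37/4.
All of Firm B's active replies (High, Low) yield -37/4, and no column does worse for Firm A. The mix makes Firm B indifferent and guarantees -37/4, so it is optimal.

Yes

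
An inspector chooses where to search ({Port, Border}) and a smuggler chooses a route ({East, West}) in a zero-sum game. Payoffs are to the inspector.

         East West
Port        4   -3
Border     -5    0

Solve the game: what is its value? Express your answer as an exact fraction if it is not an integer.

Row minima: Port → -3, Border → -5; maximin = -3.
Column maxima: East → 4, West → 0; minimax = 0.
-3 ≠ 0, so there is no saddle point; optimal play is mixed.
Let the inspector play Port with probability p. Expected payoff against East: 4p + (-5)(1−p) = 9p − 5; against West: (-3)p + 0(1−p) = −3p.
Setting these equal: 9p − 5 = −3p ⇒ 12p = 5 ⇒ p = 5/12, and the value is (9)·(5/12) − 5 = -5/4.
For the smuggler: with q = P(East), equating Port's and Border's payoffs gives 7q − 3 = −5q ⇒ q = 1/4.

-5/4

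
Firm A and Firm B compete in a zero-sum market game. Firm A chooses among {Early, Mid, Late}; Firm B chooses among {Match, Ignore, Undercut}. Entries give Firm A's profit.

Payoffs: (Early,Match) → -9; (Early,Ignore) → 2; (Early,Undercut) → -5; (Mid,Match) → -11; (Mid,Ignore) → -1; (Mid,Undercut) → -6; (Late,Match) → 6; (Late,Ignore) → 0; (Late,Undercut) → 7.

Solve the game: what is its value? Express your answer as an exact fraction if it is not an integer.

Row minima: Early → -9, Mid → -11, Late → 0; maximin = 0.
Column maxima: Match → 6, Ignore → 2, Undercut → 7; minimax = 2.
0 ≠ 2, so there is no saddle point; optimal play is mixed.
Mid is strictly dominated by Early, so Firm A never plays it.
Undercut is strictly dominated by Match (it gives Firm A strictly more in every row), so Firm B never plays it.
On the remaining 2×2 (Early, Late vs Match, Ignore):
Let Firm A play Early with probability p. Expected payoff against Match: (-9)p + 6(1−p) = −15p + 6; against Ignore: 2p + 0(1−p) = 2p.
Setting these equal: −15p + 6 = 2p ⇒ −17p = -6 ⇒ p = 6/17, and the value is (-15)·(6/17) + 6 = 12/17.
For Firm B: with q = P(Match), equating Early's and Late's payoffs gives −11q + 2 = 6q ⇒ q = 2/17.

12/17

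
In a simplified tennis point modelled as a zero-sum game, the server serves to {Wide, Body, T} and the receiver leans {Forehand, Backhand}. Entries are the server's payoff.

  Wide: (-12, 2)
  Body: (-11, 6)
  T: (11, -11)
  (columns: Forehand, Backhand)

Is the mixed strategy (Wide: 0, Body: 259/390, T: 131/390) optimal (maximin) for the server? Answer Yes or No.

Against Forehand this mix gives (259/390)·(-11) + (131/390)·11 = -704/195.
Against Backhand this mix gives (259/390)·6 + (131/390)·(-11) = 113/390.
The receiver will play Forehand, holding the server to -704/195. Shifting weight toward the row that does better against Forehand would raise this floor (the equalizing mix achieves -55/39 against both Forehand and Backhand), so the proposed strategy is not optimal.

No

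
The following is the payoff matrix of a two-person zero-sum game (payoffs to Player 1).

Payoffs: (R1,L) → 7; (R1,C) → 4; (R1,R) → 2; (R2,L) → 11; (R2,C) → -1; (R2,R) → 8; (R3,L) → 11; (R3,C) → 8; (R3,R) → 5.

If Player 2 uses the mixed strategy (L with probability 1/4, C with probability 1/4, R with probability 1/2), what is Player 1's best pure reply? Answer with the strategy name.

Expected payoff of R1: (1/4)·7 + (1/4)·4 + (1/2)·2 = 15/4.
Expected payoff of R2: (1/4)·11 + (1/4)·(-1) + (1/2)·8 = 13/2.
Expected payoff of R3: (1/4)·11 + (1/4)·8 + (1/2)·5 = 29/4.
The largest is 29/4, so Player 1's best response is R3.

R3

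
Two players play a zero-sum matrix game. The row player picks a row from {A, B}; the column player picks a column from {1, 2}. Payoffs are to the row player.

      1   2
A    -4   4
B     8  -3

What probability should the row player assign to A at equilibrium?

11/19

Row minima: A → -4, B → -3; maximin = -3.
Column maxima: 1 → 8, 2 → 4; minimax = 4.
-3 ≠ 4, so there is no saddle point; optimal play is mixed.
Let the row player play A with probability p. Expected payoff against 1: (-4)p + 8(1−p) = −12p + 8; against 2: 4p + (-3)(1−p) = 7p − 3.
Setting these equal: −12p + 8 = 7p − 3 ⇒ −19p = -11 ⇒ p = 11/19, and the value is (-12)·(11/19) + 8 = 20/19.
For the column player: with q = P(1), equating A's and B's payoffs gives −8q + 4 = 11q − 3 ⇒ q = 7/19.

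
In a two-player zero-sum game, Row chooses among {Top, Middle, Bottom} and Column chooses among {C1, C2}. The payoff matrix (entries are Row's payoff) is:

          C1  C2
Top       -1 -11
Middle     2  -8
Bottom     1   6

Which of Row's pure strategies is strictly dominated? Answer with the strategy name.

Top

Middle gives a strictly higher payoff than Top against every column: 2 > -1, -8 > -11.
So Top is strictly dominated and Row never plays it.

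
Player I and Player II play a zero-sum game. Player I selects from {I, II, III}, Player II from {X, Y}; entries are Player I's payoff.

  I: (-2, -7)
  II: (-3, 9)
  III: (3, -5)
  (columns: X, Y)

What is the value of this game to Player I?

Row minima: I → -7, II → -3, III → -5; maximin = -3.
Column maxima: X → 3, Y → 9; minimax = 3.
-3 ≠ 3, so there is no saddle point; optimal play is mixed.
I is strictly dominated by III, so Player I never plays it.
On the remaining 2×2 (II, III vs X, Y):
Let Player I play II with probability p. Expected payoff against X: (-3)p + 3(1−p) = −6p + 3; against Y: 9p + (-5)(1−p) = 14p − 5.
Setting these equal: −6p + 3 = 14p − 5 ⇒ −20p = -8 ⇒ p = 2/5, and the value is (-6)·(2/5) + 3 = 3/5.
For Player II: with q = P(X), equating II's and III's payoffs gives −12q + 9 = 8q − 5 ⇒ q = 7/10.

3/5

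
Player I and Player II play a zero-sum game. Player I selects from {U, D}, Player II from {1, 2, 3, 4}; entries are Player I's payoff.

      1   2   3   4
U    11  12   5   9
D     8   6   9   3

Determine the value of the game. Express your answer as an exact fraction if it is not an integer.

33/5

Row minima: U → 5, D → 3; maximin = 5.
Column maxima: 1 → 11, 2 → 12, 3 → 9, 4 → 9; minimax = 9.
5 ≠ 9, so there is no saddle point; optimal play is mixed.
1 is strictly dominated by 4 (it gives Player I strictly more in every row), so Player II never plays it.
2 is strictly dominated by 4 (it gives Player I strictly more in every row), so Player II never plays it.
On the remaining 2×2 (U, D vs 3, 4):
Let Player I play U with probability p. Expected payoff against 3: 5p + 9(1−p) = −4p + 9; against 4: 9p + 3(1−p) = 6p + 3.
Setting these equal: −4p + 9 = 6p + 3 ⇒ −10p = -6 ⇒ p = 3/5, and the value is (-4)·(3/5) + 9 = 33/5.
For Player II: with q = P(3), equating U's and D's payoffs gives −4q + 9 = 6q + 3 ⇒ q = 3/5.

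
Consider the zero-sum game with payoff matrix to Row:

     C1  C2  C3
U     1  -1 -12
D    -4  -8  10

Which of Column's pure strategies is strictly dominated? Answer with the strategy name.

C1

C2 holds Row's payoff strictly below C1 in every row: -1 < 1, -8 < -4.
So C1 is strictly dominated for Column.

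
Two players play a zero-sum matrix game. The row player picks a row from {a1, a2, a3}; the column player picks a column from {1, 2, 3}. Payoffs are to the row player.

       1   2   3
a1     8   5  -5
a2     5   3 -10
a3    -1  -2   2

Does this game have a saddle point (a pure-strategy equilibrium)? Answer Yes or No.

No

Row minima: a1 → -5, a2 → -10, a3 → -2; maximin = -2.
Column maxima: 1 → 8, 2 → 5, 3 → 2; minimax = 2.
-2 ≠ 2, so no pure-strategy equilibrium exists.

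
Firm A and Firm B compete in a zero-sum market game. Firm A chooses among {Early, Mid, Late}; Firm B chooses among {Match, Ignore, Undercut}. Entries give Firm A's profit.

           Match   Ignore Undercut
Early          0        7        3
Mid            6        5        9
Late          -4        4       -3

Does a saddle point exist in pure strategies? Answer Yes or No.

No

Row minima: Early → 0, Mid → 5, Late → -4; maximin = 5.
Column maxima: Match → 6, Ignore → 7, Undercut → 9; minimax = 6.
5 ≠ 6, so no pure-strategy equilibrium exists.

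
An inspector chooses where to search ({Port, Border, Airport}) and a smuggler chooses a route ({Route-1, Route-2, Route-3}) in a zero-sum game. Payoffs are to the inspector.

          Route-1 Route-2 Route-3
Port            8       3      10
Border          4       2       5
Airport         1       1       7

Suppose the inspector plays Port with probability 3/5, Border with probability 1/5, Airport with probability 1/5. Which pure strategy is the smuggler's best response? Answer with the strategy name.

If the smuggler plays Route-1, the inspector's expected payoff is (3/5)·8 + (1/5)·4 + (1/5)·1 = 29/5.
If the smuggler plays Route-2, the inspector's expected payoff is (3/5)·3 + (1/5)·2 + (1/5)·1 = 12/5.
If the smuggler plays Route-3, the inspector's expected payoff is (3/5)·10 + (1/5)·5 + (1/5)·7 = 42/5.
The smuggler minimizes the inspector's payoff; the smallest is 12/5, so the best response is Route-2.

Route-2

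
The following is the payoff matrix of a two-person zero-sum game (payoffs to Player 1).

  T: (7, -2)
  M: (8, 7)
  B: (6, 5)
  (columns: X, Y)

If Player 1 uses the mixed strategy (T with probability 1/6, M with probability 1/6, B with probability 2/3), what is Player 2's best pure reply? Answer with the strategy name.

Y

If Player 2 plays X, Player 1's expected payoff is (1/6)·7 + (1/6)·8 + (2/3)·6 = 13/2.
If Player 2 plays Y, Player 1's expected payoff is (1/6)·(-2) + (1/6)·7 + (2/3)·5 = 25/6.
Player 2 minimizes Player 1's payoff; the smallest is 25/6, so the best response is Y.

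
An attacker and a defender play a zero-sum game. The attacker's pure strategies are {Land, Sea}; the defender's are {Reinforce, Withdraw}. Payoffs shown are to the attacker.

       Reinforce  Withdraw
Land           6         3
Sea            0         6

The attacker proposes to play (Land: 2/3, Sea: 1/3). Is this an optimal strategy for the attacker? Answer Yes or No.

Yes

Against Reinforce this mix gives (2/3)·6 + (1/3)·0 = 4.
Against Withdraw this mix gives (2/3)·3 + (1/3)·6 = 4.
All of the defender's active replies (Reinforce, Withdraw) yield 4, and no column does worse for the attacker. The mix makes the defender indifferent and guarantees 4, so it is optimal.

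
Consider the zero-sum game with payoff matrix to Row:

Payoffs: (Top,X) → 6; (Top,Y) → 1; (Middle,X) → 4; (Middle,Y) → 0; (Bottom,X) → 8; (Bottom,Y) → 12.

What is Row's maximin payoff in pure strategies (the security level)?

Row minima: Top → 1, Middle → 0, Bottom → 8.
The best of these is 8.

8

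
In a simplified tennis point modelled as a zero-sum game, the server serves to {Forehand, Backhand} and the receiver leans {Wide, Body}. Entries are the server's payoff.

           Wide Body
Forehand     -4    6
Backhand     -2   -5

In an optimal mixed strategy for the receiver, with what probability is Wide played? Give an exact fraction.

11/13

Row minima: Forehand → -4, Backhand → -5; maximin = -4.
Column maxima: Wide → -2, Body → 6; minimax = -2.
-4 ≠ -2, so there is no saddle point; optimal play is mixed.
Let the server play Forehand with probability p. Expected payoff against Wide: (-4)p + (-2)(1−p) = −2p − 2; against Body: 6p + (-5)(1−p) = 11p − 5.
Setting these equal: −2p − 2 = 11p − 5 ⇒ −13p = -3 ⇒ p = 3/13, and the value is (-2)·(3/13) − 2 = -32/13.
For the receiver: with q = P(Wide), equating Forehand's and Backhand's payoffs gives −10q + 6 = 3q − 5 ⇒ q = 11/13.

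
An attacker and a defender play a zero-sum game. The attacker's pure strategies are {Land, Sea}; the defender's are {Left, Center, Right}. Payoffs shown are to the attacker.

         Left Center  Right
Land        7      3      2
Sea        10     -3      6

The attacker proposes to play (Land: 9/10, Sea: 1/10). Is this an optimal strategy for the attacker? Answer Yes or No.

Yes

Against Left this mix gives (9/10)·7 + (1/10)·10 = 73/10.
Against Center this mix gives (9/10)·3 + (1/10)·(-3) = 12/5.
Against Right this mix gives (9/10)·2 + (1/10)·6 = 12/5.
All of the defender's active replies (Center, Right) yield 12/5, and no column does worse for the attacker. The mix makes the defender indifferent and guarantees 12/5, so it is optimal.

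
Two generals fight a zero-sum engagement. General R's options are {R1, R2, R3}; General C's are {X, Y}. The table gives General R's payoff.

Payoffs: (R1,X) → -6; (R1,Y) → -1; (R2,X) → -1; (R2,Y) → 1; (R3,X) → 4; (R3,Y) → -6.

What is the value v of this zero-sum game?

-1/6

Row minima: R1 → -6, R2 → -1, R3 → -6; maximin = -1.
Column maxima: X → 4, Y → 1; minimax = 1.
-1 ≠ 1, so there is no saddle point; optimal play is mixed.
R1 is strictly dominated by R2, so General R never plays it.
On the remaining 2×2 (R2, R3 vs X, Y):
Let General R play R2 with probability p. Expected payoff against X: (-1)p + 4(1−p) = −5p + 4; against Y: 1p + (-6)(1−p) = 7p − 6.
Setting these equal: −5p + 4 = 7p − 6 ⇒ −12p = -10 ⇒ p = 5/6, and the value is (-5)·(5/6) + 4 = -1/6.
For General C: with q = P(X), equating R2's and R3's payoffs gives −2q + 1 = 10q − 6 ⇒ q = 7/12.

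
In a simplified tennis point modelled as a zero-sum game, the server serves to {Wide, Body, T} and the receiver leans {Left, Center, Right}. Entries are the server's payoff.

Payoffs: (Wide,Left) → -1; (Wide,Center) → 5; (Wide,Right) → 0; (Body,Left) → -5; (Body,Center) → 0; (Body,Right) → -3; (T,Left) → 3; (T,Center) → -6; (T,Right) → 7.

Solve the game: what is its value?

3/5

Row minima: Wide → -1, Body → -5, T → -6; maximin = -1.
Column maxima: Left → 3, Center → 5, Right → 7; minimax = 3.
-1 ≠ 3, so there is no saddle point; optimal play is mixed.
Body is strictly dominated by Wide, so the server never plays it.
Right is strictly dominated by Left (it gives the server strictly more in every row), so the receiver never plays it.
On the remaining 2×2 (Wide, T vs Left, Center):
Let the server play Wide with probability p. Expected payoff against Left: (-1)p + 3(1−p) = −4p + 3; against Center: 5p + (-6)(1−p) = 11p − 6.
Setting these equal: −4p + 3 = 11p − 6 ⇒ −15p = -9 ⇒ p = 3/5, and the value is (-4)·(3/5) + 3 = 3/5.
For the receiver: with q = P(Left), equating Wide's and T's payoffs gives −6q + 5 = 9q − 6 ⇒ q = 11/15.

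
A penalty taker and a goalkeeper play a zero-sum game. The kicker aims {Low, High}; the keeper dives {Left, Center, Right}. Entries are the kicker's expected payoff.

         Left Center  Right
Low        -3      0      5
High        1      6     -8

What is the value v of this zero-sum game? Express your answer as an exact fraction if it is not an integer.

-19/17

Row minima: Low → -3, High → -8; maximin = -3.
Column maxima: Left → 1, Center → 6, Right → 5; minimax = 1.
-3 ≠ 1, so there is no saddle point; optimal play is mixed.
Center is strictly dominated by Left (it gives the kicker strictly more in every row), so the keeper never plays it.
On the remaining 2×2 (Low, High vs Left, Right):
Let the kicker play Low with probability p. Expected payoff against Left: (-3)p + 1(1−p) = −4p + 1; against Right: 5p + (-8)(1−p) = 13p − 8.
Setting these equal: −4p + 1 = 13p − 8 ⇒ −17p = -9 ⇒ p = 9/17, and the value is (-4)·(9/17) + 1 = -19/17.
For the keeper: with q = P(Left), equating Low's and High's payoffs gives −8q + 5 = 9q − 8 ⇒ q = 13/17.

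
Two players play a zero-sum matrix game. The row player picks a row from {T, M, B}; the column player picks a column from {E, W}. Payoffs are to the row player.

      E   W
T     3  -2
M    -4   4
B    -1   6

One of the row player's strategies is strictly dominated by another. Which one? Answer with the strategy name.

B gives a strictly higher payoff than M against every column: -1 > -4, 6 > 4.
So M is strictly dominated and the row player never plays it.

M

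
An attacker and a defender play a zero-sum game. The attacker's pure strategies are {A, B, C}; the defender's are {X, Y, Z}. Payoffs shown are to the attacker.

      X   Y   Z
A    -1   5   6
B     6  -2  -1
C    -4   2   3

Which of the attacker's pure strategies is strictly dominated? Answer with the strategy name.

A gives a strictly higher payoff than C against every column: -1 > -4, 5 > 2, 6 > 3.
So C is strictly dominated and the attacker never plays it.

C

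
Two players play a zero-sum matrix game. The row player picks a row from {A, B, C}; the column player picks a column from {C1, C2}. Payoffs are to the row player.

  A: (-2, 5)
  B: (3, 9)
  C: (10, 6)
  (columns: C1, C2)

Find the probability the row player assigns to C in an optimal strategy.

Row minima: A → -2, B → 3, C → 6; maximin = 6.
Column maxima: C1 → 10, C2 → 9; minimax = 9.
6 ≠ 9, so there is no saddle point; optimal play is mixed.
A is strictly dominated by B, so the row player never plays it.
On the remaining 2×2 (B, C vs C1, C2):
Let the row player play B with probability p. Expected payoff against C1: 3p + 10(1−p) = −7p + 10; against C2: 9p + 6(1−p) = 3p + 6.
Setting these equal: −7p + 10 = 3p + 6 ⇒ −10p = -4 ⇒ p = 2/5, and the value is (-7)·(2/5) + 10 = 36/5.
For the column player: with q = P(C1), equating B's and C's payoffs gives −6q + 9 = 4q + 6 ⇒ q = 3/10.

3/5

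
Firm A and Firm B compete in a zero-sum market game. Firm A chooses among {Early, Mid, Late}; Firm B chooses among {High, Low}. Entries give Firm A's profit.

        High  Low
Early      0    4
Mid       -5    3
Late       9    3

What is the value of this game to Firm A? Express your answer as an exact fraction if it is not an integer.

Row minima: Early → 0, Mid → -5, Late → 3; maximin = 3.
Column maxima: High → 9, Low → 4; minimax = 4.
3 ≠ 4, so there is no saddle point; optimal play is mixed.
Mid is strictly dominated by Early, so Firm A never plays it.
On the remaining 2×2 (Early, Late vs High, Low):
Let Firm A play Early with probability p. Expected payoff against High: 0p + 9(1−p) = −9p + 9; against Low: 4p + 3(1−p) = p + 3.
Setting these equal: −9p + 9 = p + 3 ⇒ −10p = -6 ⇒ p = 3/5, and the value is (-9)·(3/5) + 9 = 18/5.
For Firm B: with q = P(High), equating Early's and Late's payoffs gives −4q + 4 = 6q + 3 ⇒ q = 1/10.

18/5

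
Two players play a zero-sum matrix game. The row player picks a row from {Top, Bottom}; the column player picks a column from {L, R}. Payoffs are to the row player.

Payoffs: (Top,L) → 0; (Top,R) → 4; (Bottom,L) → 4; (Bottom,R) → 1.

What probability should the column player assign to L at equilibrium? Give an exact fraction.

Row minima: Top → 0, Bottom → 1; maximin = 1.
Column maxima: L → 4, R → 4; minimax = 4.
1 ≠ 4, so there is no saddle point; optimal play is mixed.
Let the row player play Top with probability p. Expected payoff against L: 0p + 4(1−p) = −4p + 4; against R: 4p + 1(1−p) = 3p + 1.
Setting these equal: −4p + 4 = 3p + 1 ⇒ −7p = -3 ⇒ p = 3/7, and the value is (-4)·(3/7) + 4 = 16/7.
For the column player: with q = P(L), equating Top's and Bottom's payoffs gives −4q + 4 = 3q + 1 ⇒ q = 3/7.

3/7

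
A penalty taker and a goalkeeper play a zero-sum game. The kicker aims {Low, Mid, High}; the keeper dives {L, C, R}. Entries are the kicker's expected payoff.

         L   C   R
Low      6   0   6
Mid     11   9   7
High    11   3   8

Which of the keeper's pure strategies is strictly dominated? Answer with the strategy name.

C holds the kicker's payoff strictly below L in every row: 0 < 6, 9 < 11, 3 < 11.
So L is strictly dominated for the keeper.

L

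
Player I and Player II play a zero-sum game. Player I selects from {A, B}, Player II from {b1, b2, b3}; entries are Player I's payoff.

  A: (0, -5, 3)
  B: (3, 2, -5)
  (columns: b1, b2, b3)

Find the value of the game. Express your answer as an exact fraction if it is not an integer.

-19/15

Row minima: A → -5, B → -5; maximin = -5.
Column maxima: b1 → 3, b2 → 2, b3 → 3; minimax = 2.
-5 ≠ 2, so there is no saddle point; optimal play is mixed.
b1 is strictly dominated by b2 (it gives Player I strictly more in every row), so Player II never plays it.
On the remaining 2×2 (A, B vs b2, b3):
Let Player I play A with probability p. Expected payoff against b2: (-5)p + 2(1−p) = −7p + 2; against b3: 3p + (-5)(1−p) = 8p − 5.
Setting these equal: −7p + 2 = 8p − 5 ⇒ −15p = -7 ⇒ p = 7/15, and the value is (-7)·(7/15) + 2 = -19/15.
For Player II: with q = P(b2), equating A's and B's payoffs gives −8q + 3 = 7q − 5 ⇒ q = 8/15.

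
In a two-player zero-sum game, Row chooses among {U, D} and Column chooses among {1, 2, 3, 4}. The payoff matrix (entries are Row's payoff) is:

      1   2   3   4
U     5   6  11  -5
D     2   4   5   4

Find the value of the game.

5/2

Row minima: U → -5, D → 2; maximin = 2.
Column maxima: 1 → 5, 2 → 6, 3 → 11, 4 → 4; minimax = 4.
2 ≠ 4, so there is no saddle point; optimal play is mixed.
2 is strictly dominated by 1 (it gives Row strictly more in every row), so Column never plays it.
3 is strictly dominated by 1 (it gives Row strictly more in every row), so Column never plays it.
On the remaining 2×2 (U, D vs 1, 4):
Let Row play U with probability p. Expected payoff against 1: 5p + 2(1−p) = 3p + 2; against 4: (-5)p + 4(1−p) = −9p + 4.
Setting these equal: 3p + 2 = −9p + 4 ⇒ 12p = 2 ⇒ p = 1/6, and the value is (3)·(1/6) + 2 = 5/2.
For Column: with q = P(1), equating U's and D's payoffs gives 10q − 5 = −2q + 4 ⇒ q = 3/4.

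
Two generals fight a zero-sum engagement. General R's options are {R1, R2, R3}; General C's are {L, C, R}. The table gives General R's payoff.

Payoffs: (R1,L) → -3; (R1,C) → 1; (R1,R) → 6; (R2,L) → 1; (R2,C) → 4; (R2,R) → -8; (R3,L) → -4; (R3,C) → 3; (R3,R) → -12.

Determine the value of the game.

Row minima: R1 → -3, R2 → -8, R3 → -12; maximin = -3.
Column maxima: L → 1, C → 4, R → 6; minimax = 1.
-3 ≠ 1, so there is no saddle point; optimal play is mixed.
R3 is strictly dominated by R2, so General R never plays it.
C is strictly dominated by L (it gives General R strictly more in every row), so General C never plays it.
On the remaining 2×2 (R1, R2 vs L, R):
Let General R play R1 with probability p. Expected payoff against L: (-3)p + 1(1−p) = −4p + 1; against R: 6p + (-8)(1−p) = 14p − 8.
Setting these equal: −4p + 1 = 14p − 8 ⇒ −18p = -9 ⇒ p = 1/2, and the value is (-4)·(1/2) + 1 = -1.
For General C: with q = P(L), equating R1's and R2's payoffs gives −9q + 6 = 9q − 8 ⇒ q = 7/9.

-1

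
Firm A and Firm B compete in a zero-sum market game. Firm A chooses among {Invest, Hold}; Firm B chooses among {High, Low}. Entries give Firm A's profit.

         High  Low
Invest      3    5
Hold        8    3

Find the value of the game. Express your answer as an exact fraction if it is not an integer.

31/7

Row minima: Invest → 3, Hold → 3; maximin = 3.
Column maxima: High → 8, Low → 5; minimax = 5.
3 ≠ 5, so there is no saddle point; optimal play is mixed.
Let Firm A play Invest with probability p. Expected payoff against High: 3p + 8(1−p) = −5p + 8; against Low: 5p + 3(1−p) = 2p + 3.
Setting these equal: −5p + 8 = 2p + 3 ⇒ −7p = -5 ⇒ p = 5/7, and the value is (-5)·(5/7) + 8 = 31/7.
For Firm B: with q = P(High), equating Invest's and Hold's payoffs gives −2q + 5 = 5q + 3 ⇒ q = 2/7.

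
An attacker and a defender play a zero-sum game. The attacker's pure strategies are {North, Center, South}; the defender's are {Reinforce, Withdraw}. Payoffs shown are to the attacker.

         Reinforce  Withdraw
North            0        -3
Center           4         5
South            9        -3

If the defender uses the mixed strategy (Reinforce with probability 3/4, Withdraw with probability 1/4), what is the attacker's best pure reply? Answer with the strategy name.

South

Expected payoff of North: (3/4)·0 + (1/4)·(-3) = -3/4.
Expected payoff of Center: (3/4)·4 + (1/4)·5 = 17/4.
Expected payoff of South: (3/4)·9 + (1/4)·(-3) = 6.
The largest is 6, so the attacker's best response is South.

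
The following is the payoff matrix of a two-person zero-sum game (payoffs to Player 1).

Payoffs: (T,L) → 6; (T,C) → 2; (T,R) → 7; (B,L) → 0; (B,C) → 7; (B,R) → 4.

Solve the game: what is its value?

42/11

Row minima: T → 2, B → 0; maximin = 2.
Column maxima: L → 6, C → 7, R → 7; minimax = 6.
2 ≠ 6, so there is no saddle point; optimal play is mixed.
R is strictly dominated by L (it gives Player 1 strictly more in every row), so Player 2 never plays it.
On the remaining 2×2 (T, B vs L, C):
Let Player 1 play T with probability p. Expected payoff against L: 6p + 0(1−p) = 6p; against C: 2p + 7(1−p) = −5p + 7.
Setting these equal: 6p = −5p + 7 ⇒ 11p = 7 ⇒ p = 7/11, and the value is (6)·(7/11) = 42/11.
For Player 2: with q = P(L), equating T's and B's payoffs gives 4q + 2 = −7q + 7 ⇒ q = 5/11.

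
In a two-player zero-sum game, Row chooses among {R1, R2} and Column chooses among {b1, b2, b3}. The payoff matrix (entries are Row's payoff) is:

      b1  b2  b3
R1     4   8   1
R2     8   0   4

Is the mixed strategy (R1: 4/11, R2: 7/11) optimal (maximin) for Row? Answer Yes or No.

Against b1 this mix gives (4/11)·4 + (7/11)·8 = 72/11.
Against b2 this mix gives (4/11)·8 + (7/11)·0 = 32/11.
Against b3 this mix gives (4/11)·1 + (7/11)·4 = 32/11.
All of Column's active replies (b2, b3) yield 32/11, and no column does worse for Row. The mix makes Column indifferent and guarantees 32/11, so it is optimal.

Yes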